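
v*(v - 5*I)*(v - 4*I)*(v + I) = v^4 - 8*I*v^3 - 11*v^2 - 20*I*v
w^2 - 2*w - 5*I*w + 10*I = (w - 2)*(w - 5*I)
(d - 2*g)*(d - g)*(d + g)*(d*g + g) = d^4*g - 2*d^3*g^2 + d^3*g - d^2*g^3 - 2*d^2*g^2 + 2*d*g^4 - d*g^3 + 2*g^4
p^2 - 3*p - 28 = (p - 7)*(p + 4)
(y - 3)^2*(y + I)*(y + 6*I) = y^4 - 6*y^3 + 7*I*y^3 + 3*y^2 - 42*I*y^2 + 36*y + 63*I*y - 54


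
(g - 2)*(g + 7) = g^2 + 5*g - 14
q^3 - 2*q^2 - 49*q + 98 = (q - 7)*(q - 2)*(q + 7)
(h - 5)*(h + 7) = h^2 + 2*h - 35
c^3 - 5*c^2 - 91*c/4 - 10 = (c - 8)*(c + 1/2)*(c + 5/2)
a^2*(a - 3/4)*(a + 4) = a^4 + 13*a^3/4 - 3*a^2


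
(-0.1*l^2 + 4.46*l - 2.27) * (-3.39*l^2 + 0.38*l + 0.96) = 0.339*l^4 - 15.1574*l^3 + 9.2941*l^2 + 3.419*l - 2.1792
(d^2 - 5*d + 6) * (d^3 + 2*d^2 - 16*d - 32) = d^5 - 3*d^4 - 20*d^3 + 60*d^2 + 64*d - 192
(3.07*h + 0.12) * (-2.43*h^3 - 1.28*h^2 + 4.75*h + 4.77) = -7.4601*h^4 - 4.2212*h^3 + 14.4289*h^2 + 15.2139*h + 0.5724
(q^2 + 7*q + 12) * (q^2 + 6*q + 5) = q^4 + 13*q^3 + 59*q^2 + 107*q + 60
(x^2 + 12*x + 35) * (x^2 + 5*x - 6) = x^4 + 17*x^3 + 89*x^2 + 103*x - 210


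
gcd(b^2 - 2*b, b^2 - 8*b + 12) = b - 2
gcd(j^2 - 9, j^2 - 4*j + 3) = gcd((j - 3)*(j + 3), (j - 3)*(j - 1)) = j - 3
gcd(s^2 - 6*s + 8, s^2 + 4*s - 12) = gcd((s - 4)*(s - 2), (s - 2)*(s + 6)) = s - 2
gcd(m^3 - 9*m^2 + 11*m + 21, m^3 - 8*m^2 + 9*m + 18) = m^2 - 2*m - 3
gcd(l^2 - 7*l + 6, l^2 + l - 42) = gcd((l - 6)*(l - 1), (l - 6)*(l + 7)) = l - 6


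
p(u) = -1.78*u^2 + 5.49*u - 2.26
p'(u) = 5.49 - 3.56*u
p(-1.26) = -12.00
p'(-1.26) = 9.98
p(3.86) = -7.59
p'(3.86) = -8.25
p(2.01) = 1.58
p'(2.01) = -1.67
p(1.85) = 1.80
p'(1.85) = -1.10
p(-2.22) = -23.22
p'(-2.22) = 13.39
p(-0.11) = -2.89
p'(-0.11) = 5.88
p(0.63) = 0.49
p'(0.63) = 3.25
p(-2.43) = -26.11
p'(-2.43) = 14.14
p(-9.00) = -195.85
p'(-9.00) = 37.53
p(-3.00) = -34.75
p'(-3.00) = 16.17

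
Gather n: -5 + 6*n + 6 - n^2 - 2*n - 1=-n^2 + 4*n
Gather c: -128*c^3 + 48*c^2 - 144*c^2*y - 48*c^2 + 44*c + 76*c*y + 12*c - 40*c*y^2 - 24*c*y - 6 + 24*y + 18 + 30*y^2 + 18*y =-128*c^3 - 144*c^2*y + c*(-40*y^2 + 52*y + 56) + 30*y^2 + 42*y + 12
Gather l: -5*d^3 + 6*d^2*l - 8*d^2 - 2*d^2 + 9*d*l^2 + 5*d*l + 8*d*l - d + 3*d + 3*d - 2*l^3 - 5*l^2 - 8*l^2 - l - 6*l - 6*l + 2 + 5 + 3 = -5*d^3 - 10*d^2 + 5*d - 2*l^3 + l^2*(9*d - 13) + l*(6*d^2 + 13*d - 13) + 10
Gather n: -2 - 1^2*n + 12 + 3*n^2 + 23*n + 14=3*n^2 + 22*n + 24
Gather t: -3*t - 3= -3*t - 3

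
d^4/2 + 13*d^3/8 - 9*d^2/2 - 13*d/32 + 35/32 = (d/2 + 1/4)*(d - 7/4)*(d - 1/2)*(d + 5)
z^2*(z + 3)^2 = z^4 + 6*z^3 + 9*z^2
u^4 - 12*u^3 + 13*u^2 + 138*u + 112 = (u - 8)*(u - 7)*(u + 1)*(u + 2)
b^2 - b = b*(b - 1)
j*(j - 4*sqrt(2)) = j^2 - 4*sqrt(2)*j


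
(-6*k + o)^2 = 36*k^2 - 12*k*o + o^2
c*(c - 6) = c^2 - 6*c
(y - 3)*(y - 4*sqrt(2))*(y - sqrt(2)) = y^3 - 5*sqrt(2)*y^2 - 3*y^2 + 8*y + 15*sqrt(2)*y - 24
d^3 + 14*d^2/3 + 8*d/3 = d*(d + 2/3)*(d + 4)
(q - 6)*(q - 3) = q^2 - 9*q + 18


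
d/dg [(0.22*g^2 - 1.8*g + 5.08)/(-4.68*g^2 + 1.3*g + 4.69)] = (-8.138*g^2 + 49.6124*g - 15.046)/(21.9024*g^4 - 12.168*g^3 - 42.2084*g^2 + 12.194*g + 21.9961)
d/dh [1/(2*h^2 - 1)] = -4*h/(2*h^2 - 1)^2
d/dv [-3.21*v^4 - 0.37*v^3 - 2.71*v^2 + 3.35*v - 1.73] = -12.84*v^3 - 1.11*v^2 - 5.42*v + 3.35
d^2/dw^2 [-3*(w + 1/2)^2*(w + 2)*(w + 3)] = -36*w^2 - 108*w - 135/2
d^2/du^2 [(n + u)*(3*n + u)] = 2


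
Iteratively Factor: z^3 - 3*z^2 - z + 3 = (z - 3)*(z^2 - 1) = (z - 3)*(z - 1)*(z + 1)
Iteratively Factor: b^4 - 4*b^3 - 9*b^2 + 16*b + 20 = (b + 1)*(b^3 - 5*b^2 - 4*b + 20) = (b + 1)*(b + 2)*(b^2 - 7*b + 10) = (b - 5)*(b + 1)*(b + 2)*(b - 2)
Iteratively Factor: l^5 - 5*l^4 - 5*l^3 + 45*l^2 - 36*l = (l - 4)*(l^4 - l^3 - 9*l^2 + 9*l) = (l - 4)*(l - 3)*(l^3 + 2*l^2 - 3*l) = (l - 4)*(l - 3)*(l - 1)*(l^2 + 3*l) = l*(l - 4)*(l - 3)*(l - 1)*(l + 3)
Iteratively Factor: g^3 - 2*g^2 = (g)*(g^2 - 2*g) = g*(g - 2)*(g)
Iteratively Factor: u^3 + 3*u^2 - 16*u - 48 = (u + 3)*(u^2 - 16) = (u + 3)*(u + 4)*(u - 4)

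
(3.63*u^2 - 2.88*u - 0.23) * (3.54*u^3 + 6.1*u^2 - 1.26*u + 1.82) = 12.8502*u^5 + 11.9478*u^4 - 22.956*u^3 + 8.8324*u^2 - 4.9518*u - 0.4186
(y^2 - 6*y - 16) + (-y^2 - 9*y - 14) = -15*y - 30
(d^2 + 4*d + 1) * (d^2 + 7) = d^4 + 4*d^3 + 8*d^2 + 28*d + 7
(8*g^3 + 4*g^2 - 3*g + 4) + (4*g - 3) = 8*g^3 + 4*g^2 + g + 1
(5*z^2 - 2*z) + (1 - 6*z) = 5*z^2 - 8*z + 1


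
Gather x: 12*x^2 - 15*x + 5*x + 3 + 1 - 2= 12*x^2 - 10*x + 2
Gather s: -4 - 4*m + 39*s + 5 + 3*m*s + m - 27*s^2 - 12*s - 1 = -3*m - 27*s^2 + s*(3*m + 27)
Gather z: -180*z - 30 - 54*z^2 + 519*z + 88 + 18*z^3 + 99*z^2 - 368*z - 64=18*z^3 + 45*z^2 - 29*z - 6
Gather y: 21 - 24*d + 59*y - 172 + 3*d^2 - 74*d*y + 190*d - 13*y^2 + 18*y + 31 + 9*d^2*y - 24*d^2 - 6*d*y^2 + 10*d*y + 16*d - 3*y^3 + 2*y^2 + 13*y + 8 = -21*d^2 + 182*d - 3*y^3 + y^2*(-6*d - 11) + y*(9*d^2 - 64*d + 90) - 112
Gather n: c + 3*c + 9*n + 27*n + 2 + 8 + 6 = 4*c + 36*n + 16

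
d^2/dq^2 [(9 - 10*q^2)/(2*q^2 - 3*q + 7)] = 2*(-60*q^3 + 528*q^2 - 162*q - 535)/(8*q^6 - 36*q^5 + 138*q^4 - 279*q^3 + 483*q^2 - 441*q + 343)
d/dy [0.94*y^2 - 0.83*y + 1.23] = 1.88*y - 0.83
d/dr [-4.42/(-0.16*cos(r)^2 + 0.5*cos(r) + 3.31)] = (1.4144*cos(r) - 2.21)*sin(r)/(-0.16*cos(r)^2 + 0.5*cos(r) + 3.31)^2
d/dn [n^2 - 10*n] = 2*n - 10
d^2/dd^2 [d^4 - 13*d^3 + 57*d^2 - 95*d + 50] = 12*d^2 - 78*d + 114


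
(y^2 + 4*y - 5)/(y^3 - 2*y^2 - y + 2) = (y + 5)/(y^2 - y - 2)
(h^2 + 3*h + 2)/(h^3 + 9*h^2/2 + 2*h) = 2*(h^2 + 3*h + 2)/(h*(2*h^2 + 9*h + 4))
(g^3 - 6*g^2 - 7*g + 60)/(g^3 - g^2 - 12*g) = (g - 5)/g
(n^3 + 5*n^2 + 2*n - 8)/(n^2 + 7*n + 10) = (n^2 + 3*n - 4)/(n + 5)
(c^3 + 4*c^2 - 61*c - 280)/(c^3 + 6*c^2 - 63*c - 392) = (c + 5)/(c + 7)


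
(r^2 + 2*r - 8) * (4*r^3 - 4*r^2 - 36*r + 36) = 4*r^5 + 4*r^4 - 76*r^3 - 4*r^2 + 360*r - 288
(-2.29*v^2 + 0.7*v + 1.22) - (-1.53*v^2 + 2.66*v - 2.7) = -0.76*v^2 - 1.96*v + 3.92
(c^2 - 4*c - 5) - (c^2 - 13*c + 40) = 9*c - 45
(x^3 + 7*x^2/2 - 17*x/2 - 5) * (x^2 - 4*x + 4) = x^5 - x^4/2 - 37*x^3/2 + 43*x^2 - 14*x - 20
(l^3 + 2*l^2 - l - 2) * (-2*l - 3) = -2*l^4 - 7*l^3 - 4*l^2 + 7*l + 6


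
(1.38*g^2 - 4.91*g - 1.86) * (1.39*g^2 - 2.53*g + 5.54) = 1.9182*g^4 - 10.3163*g^3 + 17.4821*g^2 - 22.4956*g - 10.3044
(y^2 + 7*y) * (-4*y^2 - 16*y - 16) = -4*y^4 - 44*y^3 - 128*y^2 - 112*y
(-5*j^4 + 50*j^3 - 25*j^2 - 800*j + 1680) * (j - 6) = -5*j^5 + 80*j^4 - 325*j^3 - 650*j^2 + 6480*j - 10080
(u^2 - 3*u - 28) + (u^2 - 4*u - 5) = 2*u^2 - 7*u - 33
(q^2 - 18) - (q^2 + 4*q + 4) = -4*q - 22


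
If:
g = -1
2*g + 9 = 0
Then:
No Solution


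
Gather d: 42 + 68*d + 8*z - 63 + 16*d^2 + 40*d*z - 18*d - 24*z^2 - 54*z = 16*d^2 + d*(40*z + 50) - 24*z^2 - 46*z - 21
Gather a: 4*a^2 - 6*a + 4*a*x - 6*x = 4*a^2 + a*(4*x - 6) - 6*x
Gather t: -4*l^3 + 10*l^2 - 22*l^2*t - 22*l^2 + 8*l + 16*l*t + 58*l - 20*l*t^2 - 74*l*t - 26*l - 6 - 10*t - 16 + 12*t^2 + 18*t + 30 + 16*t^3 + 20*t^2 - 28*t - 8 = -4*l^3 - 12*l^2 + 40*l + 16*t^3 + t^2*(32 - 20*l) + t*(-22*l^2 - 58*l - 20)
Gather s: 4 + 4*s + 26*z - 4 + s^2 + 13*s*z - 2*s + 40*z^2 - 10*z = s^2 + s*(13*z + 2) + 40*z^2 + 16*z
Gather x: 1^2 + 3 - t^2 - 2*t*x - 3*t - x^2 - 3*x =-t^2 - 3*t - x^2 + x*(-2*t - 3) + 4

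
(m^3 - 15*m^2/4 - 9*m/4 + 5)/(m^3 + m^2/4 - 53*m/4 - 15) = (m - 1)/(m + 3)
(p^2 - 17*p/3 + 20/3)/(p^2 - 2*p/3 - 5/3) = (p - 4)/(p + 1)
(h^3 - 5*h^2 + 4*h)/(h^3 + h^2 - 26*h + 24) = h/(h + 6)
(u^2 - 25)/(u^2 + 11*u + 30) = (u - 5)/(u + 6)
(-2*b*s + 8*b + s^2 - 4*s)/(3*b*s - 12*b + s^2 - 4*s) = (-2*b + s)/(3*b + s)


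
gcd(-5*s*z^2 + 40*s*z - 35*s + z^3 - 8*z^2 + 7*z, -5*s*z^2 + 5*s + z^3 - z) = -5*s*z + 5*s + z^2 - z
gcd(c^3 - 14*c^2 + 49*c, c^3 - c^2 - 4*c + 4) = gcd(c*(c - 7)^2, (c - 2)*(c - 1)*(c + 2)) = 1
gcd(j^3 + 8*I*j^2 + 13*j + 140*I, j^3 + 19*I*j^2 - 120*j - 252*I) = j + 7*I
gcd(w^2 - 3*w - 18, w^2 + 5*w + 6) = w + 3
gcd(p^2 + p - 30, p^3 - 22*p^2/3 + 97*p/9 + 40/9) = p - 5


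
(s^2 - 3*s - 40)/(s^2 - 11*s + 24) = (s + 5)/(s - 3)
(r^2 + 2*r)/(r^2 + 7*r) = (r + 2)/(r + 7)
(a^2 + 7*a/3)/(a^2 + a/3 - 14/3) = a/(a - 2)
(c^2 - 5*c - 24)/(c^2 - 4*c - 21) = (c - 8)/(c - 7)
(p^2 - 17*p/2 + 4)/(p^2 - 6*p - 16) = (p - 1/2)/(p + 2)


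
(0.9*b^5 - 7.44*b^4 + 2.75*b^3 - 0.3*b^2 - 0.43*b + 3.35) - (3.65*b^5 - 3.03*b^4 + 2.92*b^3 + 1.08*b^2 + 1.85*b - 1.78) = -2.75*b^5 - 4.41*b^4 - 0.17*b^3 - 1.38*b^2 - 2.28*b + 5.13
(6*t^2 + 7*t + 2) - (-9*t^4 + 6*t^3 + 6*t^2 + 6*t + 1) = 9*t^4 - 6*t^3 + t + 1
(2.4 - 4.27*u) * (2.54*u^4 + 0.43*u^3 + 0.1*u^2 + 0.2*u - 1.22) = -10.8458*u^5 + 4.2599*u^4 + 0.605*u^3 - 0.614*u^2 + 5.6894*u - 2.928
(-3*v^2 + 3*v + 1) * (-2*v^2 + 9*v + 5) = 6*v^4 - 33*v^3 + 10*v^2 + 24*v + 5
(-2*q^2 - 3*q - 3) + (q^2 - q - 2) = -q^2 - 4*q - 5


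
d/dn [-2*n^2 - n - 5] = -4*n - 1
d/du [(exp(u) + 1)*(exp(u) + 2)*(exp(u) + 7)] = (3*exp(2*u) + 20*exp(u) + 23)*exp(u)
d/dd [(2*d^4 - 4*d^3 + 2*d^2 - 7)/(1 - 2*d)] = 2*(-6*d^4 + 12*d^3 - 8*d^2 + 2*d - 7)/(4*d^2 - 4*d + 1)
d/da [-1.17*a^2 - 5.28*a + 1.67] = -2.34*a - 5.28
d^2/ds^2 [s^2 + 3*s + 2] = 2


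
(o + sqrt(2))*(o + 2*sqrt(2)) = o^2 + 3*sqrt(2)*o + 4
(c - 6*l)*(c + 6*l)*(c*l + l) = c^3*l + c^2*l - 36*c*l^3 - 36*l^3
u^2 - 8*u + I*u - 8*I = (u - 8)*(u + I)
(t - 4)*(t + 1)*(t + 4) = t^3 + t^2 - 16*t - 16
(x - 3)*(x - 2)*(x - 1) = x^3 - 6*x^2 + 11*x - 6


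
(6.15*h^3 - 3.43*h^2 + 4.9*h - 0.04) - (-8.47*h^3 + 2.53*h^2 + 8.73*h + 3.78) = 14.62*h^3 - 5.96*h^2 - 3.83*h - 3.82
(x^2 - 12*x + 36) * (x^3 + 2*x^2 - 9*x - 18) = x^5 - 10*x^4 + 3*x^3 + 162*x^2 - 108*x - 648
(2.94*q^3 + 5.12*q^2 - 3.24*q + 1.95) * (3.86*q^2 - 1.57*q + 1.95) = 11.3484*q^5 + 15.1474*q^4 - 14.8118*q^3 + 22.5978*q^2 - 9.3795*q + 3.8025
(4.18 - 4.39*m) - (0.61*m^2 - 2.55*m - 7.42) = -0.61*m^2 - 1.84*m + 11.6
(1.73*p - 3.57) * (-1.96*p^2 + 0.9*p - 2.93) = -3.3908*p^3 + 8.5542*p^2 - 8.2819*p + 10.4601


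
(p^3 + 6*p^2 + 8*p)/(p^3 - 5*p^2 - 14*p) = (p + 4)/(p - 7)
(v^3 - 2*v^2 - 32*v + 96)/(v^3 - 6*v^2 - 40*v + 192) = (v - 4)/(v - 8)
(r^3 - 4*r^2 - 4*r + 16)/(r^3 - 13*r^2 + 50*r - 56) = (r + 2)/(r - 7)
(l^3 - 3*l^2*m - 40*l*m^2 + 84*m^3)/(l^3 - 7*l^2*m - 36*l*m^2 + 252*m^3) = (l - 2*m)/(l - 6*m)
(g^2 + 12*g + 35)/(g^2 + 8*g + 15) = (g + 7)/(g + 3)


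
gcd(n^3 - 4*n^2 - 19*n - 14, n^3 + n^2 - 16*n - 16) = n + 1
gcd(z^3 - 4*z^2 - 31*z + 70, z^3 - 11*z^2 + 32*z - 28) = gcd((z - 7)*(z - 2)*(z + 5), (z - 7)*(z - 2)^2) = z^2 - 9*z + 14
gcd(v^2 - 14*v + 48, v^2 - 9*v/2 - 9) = v - 6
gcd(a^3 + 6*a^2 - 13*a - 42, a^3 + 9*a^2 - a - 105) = a^2 + 4*a - 21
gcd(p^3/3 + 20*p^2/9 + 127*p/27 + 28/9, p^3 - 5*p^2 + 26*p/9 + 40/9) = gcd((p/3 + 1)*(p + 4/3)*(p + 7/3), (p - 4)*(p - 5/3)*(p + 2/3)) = 1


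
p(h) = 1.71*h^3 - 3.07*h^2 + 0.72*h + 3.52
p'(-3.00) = 65.31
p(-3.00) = -72.44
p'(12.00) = 665.76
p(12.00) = 2524.96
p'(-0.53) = 5.42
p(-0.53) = 2.02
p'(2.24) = 12.71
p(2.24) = 8.95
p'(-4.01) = 107.83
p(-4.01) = -159.00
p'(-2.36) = 43.78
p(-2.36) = -37.75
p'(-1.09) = 13.51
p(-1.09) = -3.13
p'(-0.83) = 9.35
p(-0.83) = -0.17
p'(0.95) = -0.48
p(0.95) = 2.90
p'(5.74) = 134.50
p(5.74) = 229.90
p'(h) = 5.13*h^2 - 6.14*h + 0.72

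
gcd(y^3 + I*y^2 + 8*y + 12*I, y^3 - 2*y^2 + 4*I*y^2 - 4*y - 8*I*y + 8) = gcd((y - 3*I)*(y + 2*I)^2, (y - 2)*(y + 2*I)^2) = y^2 + 4*I*y - 4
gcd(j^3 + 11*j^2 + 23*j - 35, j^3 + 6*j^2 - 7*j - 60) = j + 5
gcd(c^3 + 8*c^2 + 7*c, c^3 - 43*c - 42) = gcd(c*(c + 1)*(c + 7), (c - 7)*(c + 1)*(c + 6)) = c + 1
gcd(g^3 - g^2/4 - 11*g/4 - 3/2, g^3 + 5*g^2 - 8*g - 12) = g^2 - g - 2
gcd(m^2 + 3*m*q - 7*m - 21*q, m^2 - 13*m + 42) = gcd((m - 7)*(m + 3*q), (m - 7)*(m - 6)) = m - 7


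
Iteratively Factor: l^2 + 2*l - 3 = (l - 1)*(l + 3)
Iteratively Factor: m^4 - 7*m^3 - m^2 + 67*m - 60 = (m - 1)*(m^3 - 6*m^2 - 7*m + 60) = (m - 5)*(m - 1)*(m^2 - m - 12) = (m - 5)*(m - 1)*(m + 3)*(m - 4)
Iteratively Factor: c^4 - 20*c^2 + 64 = (c + 2)*(c^3 - 2*c^2 - 16*c + 32) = (c - 4)*(c + 2)*(c^2 + 2*c - 8) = (c - 4)*(c + 2)*(c + 4)*(c - 2)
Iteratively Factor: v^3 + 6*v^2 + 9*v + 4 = (v + 4)*(v^2 + 2*v + 1) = (v + 1)*(v + 4)*(v + 1)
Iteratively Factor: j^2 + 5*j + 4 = (j + 4)*(j + 1)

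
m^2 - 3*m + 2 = (m - 2)*(m - 1)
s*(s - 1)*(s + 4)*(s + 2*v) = s^4 + 2*s^3*v + 3*s^3 + 6*s^2*v - 4*s^2 - 8*s*v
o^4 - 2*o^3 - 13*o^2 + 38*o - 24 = (o - 3)*(o - 2)*(o - 1)*(o + 4)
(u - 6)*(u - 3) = u^2 - 9*u + 18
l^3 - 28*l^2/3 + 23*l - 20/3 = (l - 5)*(l - 4)*(l - 1/3)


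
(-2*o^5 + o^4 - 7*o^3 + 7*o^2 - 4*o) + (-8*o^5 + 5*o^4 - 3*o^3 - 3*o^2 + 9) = -10*o^5 + 6*o^4 - 10*o^3 + 4*o^2 - 4*o + 9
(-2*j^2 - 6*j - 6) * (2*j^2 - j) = -4*j^4 - 10*j^3 - 6*j^2 + 6*j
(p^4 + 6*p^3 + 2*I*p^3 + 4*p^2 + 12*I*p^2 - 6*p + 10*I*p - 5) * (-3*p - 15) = -3*p^5 - 33*p^4 - 6*I*p^4 - 102*p^3 - 66*I*p^3 - 42*p^2 - 210*I*p^2 + 105*p - 150*I*p + 75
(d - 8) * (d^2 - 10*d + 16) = d^3 - 18*d^2 + 96*d - 128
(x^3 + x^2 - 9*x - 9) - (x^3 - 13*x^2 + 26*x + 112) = 14*x^2 - 35*x - 121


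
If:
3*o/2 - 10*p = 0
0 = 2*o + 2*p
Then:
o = 0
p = 0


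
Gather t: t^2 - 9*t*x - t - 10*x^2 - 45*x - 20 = t^2 + t*(-9*x - 1) - 10*x^2 - 45*x - 20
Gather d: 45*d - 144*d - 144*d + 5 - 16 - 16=-243*d - 27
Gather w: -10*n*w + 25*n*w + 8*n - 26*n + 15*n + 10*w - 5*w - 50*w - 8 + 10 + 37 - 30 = -3*n + w*(15*n - 45) + 9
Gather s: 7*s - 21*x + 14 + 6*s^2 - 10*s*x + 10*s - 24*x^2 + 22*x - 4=6*s^2 + s*(17 - 10*x) - 24*x^2 + x + 10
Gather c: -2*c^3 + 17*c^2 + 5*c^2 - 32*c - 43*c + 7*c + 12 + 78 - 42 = -2*c^3 + 22*c^2 - 68*c + 48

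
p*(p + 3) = p^2 + 3*p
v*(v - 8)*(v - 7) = v^3 - 15*v^2 + 56*v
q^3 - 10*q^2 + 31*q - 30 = (q - 5)*(q - 3)*(q - 2)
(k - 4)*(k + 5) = k^2 + k - 20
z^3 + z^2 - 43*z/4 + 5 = (z - 5/2)*(z - 1/2)*(z + 4)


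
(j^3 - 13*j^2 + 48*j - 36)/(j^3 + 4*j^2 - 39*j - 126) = (j^2 - 7*j + 6)/(j^2 + 10*j + 21)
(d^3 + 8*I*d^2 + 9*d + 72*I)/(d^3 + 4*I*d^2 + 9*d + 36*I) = (d + 8*I)/(d + 4*I)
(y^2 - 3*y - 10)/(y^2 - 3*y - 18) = (-y^2 + 3*y + 10)/(-y^2 + 3*y + 18)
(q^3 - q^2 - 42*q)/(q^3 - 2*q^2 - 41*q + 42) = q/(q - 1)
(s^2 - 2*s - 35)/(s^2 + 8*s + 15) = (s - 7)/(s + 3)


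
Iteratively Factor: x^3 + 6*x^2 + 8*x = (x + 2)*(x^2 + 4*x) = x*(x + 2)*(x + 4)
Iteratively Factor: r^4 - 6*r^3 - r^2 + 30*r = (r + 2)*(r^3 - 8*r^2 + 15*r) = (r - 5)*(r + 2)*(r^2 - 3*r) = (r - 5)*(r - 3)*(r + 2)*(r)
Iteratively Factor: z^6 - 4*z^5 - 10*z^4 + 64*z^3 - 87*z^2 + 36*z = (z - 1)*(z^5 - 3*z^4 - 13*z^3 + 51*z^2 - 36*z) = (z - 3)*(z - 1)*(z^4 - 13*z^2 + 12*z) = (z - 3)*(z - 1)^2*(z^3 + z^2 - 12*z) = (z - 3)*(z - 1)^2*(z + 4)*(z^2 - 3*z) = z*(z - 3)*(z - 1)^2*(z + 4)*(z - 3)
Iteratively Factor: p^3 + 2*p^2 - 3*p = (p + 3)*(p^2 - p) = p*(p + 3)*(p - 1)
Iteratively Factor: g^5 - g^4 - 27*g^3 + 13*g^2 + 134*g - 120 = (g + 3)*(g^4 - 4*g^3 - 15*g^2 + 58*g - 40) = (g + 3)*(g + 4)*(g^3 - 8*g^2 + 17*g - 10) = (g - 2)*(g + 3)*(g + 4)*(g^2 - 6*g + 5) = (g - 5)*(g - 2)*(g + 3)*(g + 4)*(g - 1)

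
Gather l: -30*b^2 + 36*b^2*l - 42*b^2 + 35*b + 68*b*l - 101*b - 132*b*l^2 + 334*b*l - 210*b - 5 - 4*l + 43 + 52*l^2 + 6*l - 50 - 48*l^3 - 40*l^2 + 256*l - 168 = -72*b^2 - 276*b - 48*l^3 + l^2*(12 - 132*b) + l*(36*b^2 + 402*b + 258) - 180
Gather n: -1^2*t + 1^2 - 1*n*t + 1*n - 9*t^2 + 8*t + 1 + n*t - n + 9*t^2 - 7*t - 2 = 0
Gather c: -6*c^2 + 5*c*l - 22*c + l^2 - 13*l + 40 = -6*c^2 + c*(5*l - 22) + l^2 - 13*l + 40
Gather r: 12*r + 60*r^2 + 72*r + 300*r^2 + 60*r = 360*r^2 + 144*r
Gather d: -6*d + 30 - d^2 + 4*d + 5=-d^2 - 2*d + 35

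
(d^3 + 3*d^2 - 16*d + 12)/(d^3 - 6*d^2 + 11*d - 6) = (d + 6)/(d - 3)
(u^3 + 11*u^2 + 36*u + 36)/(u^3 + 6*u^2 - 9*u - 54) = (u + 2)/(u - 3)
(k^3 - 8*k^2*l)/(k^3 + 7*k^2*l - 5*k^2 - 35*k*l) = k*(k - 8*l)/(k^2 + 7*k*l - 5*k - 35*l)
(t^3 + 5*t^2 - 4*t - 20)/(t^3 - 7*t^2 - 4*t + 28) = (t + 5)/(t - 7)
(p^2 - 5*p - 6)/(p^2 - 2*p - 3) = (p - 6)/(p - 3)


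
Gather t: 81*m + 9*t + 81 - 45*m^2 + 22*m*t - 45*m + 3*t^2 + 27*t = -45*m^2 + 36*m + 3*t^2 + t*(22*m + 36) + 81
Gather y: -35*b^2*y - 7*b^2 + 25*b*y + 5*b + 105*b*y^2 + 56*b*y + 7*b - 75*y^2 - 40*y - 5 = -7*b^2 + 12*b + y^2*(105*b - 75) + y*(-35*b^2 + 81*b - 40) - 5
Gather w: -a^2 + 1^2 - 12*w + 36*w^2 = -a^2 + 36*w^2 - 12*w + 1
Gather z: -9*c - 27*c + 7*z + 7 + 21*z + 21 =-36*c + 28*z + 28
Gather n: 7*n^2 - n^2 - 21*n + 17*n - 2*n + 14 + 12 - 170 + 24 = 6*n^2 - 6*n - 120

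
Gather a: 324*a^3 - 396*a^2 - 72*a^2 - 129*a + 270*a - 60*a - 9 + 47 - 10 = 324*a^3 - 468*a^2 + 81*a + 28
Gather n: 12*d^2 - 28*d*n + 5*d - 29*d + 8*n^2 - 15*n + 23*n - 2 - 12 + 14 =12*d^2 - 24*d + 8*n^2 + n*(8 - 28*d)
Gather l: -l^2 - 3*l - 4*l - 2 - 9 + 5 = -l^2 - 7*l - 6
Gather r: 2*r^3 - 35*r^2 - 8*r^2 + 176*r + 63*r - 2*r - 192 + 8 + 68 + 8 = 2*r^3 - 43*r^2 + 237*r - 108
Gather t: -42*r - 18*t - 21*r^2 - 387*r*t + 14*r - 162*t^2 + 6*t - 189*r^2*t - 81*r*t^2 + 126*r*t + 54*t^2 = -21*r^2 - 28*r + t^2*(-81*r - 108) + t*(-189*r^2 - 261*r - 12)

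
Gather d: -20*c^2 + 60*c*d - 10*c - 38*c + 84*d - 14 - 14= -20*c^2 - 48*c + d*(60*c + 84) - 28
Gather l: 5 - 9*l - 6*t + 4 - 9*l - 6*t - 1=-18*l - 12*t + 8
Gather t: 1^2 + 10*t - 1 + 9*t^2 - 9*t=9*t^2 + t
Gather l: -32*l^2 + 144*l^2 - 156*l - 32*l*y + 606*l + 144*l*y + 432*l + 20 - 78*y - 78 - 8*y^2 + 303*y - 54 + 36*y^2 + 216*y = 112*l^2 + l*(112*y + 882) + 28*y^2 + 441*y - 112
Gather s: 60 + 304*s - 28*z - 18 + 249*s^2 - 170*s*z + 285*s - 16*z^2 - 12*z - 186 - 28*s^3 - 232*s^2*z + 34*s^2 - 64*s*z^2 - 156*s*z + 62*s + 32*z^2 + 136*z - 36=-28*s^3 + s^2*(283 - 232*z) + s*(-64*z^2 - 326*z + 651) + 16*z^2 + 96*z - 180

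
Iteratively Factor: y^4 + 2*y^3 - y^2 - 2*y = (y - 1)*(y^3 + 3*y^2 + 2*y) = (y - 1)*(y + 1)*(y^2 + 2*y) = (y - 1)*(y + 1)*(y + 2)*(y)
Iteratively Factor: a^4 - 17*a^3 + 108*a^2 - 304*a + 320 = (a - 4)*(a^3 - 13*a^2 + 56*a - 80) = (a - 4)^2*(a^2 - 9*a + 20) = (a - 5)*(a - 4)^2*(a - 4)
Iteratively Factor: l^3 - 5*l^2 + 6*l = (l - 2)*(l^2 - 3*l) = l*(l - 2)*(l - 3)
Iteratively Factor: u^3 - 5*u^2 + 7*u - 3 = (u - 1)*(u^2 - 4*u + 3) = (u - 3)*(u - 1)*(u - 1)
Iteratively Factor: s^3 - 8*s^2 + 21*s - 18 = (s - 2)*(s^2 - 6*s + 9) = (s - 3)*(s - 2)*(s - 3)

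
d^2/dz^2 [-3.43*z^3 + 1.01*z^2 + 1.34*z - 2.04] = 2.02 - 20.58*z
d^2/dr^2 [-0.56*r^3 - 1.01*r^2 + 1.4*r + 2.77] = -3.36*r - 2.02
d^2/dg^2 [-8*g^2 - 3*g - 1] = -16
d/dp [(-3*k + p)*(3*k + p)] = 2*p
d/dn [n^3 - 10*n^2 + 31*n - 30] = 3*n^2 - 20*n + 31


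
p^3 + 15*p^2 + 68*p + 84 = (p + 2)*(p + 6)*(p + 7)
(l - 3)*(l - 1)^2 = l^3 - 5*l^2 + 7*l - 3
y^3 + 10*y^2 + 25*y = y*(y + 5)^2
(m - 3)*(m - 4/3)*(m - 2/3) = m^3 - 5*m^2 + 62*m/9 - 8/3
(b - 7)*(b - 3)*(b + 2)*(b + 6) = b^4 - 2*b^3 - 47*b^2 + 48*b + 252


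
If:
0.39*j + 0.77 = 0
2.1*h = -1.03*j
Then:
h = 0.97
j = -1.97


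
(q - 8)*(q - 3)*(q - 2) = q^3 - 13*q^2 + 46*q - 48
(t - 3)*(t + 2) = t^2 - t - 6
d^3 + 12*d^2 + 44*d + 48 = (d + 2)*(d + 4)*(d + 6)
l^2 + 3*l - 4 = (l - 1)*(l + 4)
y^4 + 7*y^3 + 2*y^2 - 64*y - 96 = (y - 3)*(y + 2)*(y + 4)^2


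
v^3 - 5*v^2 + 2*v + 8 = (v - 4)*(v - 2)*(v + 1)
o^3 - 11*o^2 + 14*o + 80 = (o - 8)*(o - 5)*(o + 2)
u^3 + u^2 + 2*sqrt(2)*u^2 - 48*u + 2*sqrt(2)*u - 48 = (u + 1)*(u - 4*sqrt(2))*(u + 6*sqrt(2))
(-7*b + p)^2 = 49*b^2 - 14*b*p + p^2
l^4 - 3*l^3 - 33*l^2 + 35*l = l*(l - 7)*(l - 1)*(l + 5)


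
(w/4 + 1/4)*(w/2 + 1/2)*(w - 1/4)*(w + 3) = w^4/8 + 19*w^3/32 + 23*w^2/32 + 5*w/32 - 3/32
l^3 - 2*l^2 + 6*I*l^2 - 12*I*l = l*(l - 2)*(l + 6*I)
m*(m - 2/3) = m^2 - 2*m/3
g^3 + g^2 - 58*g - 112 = (g - 8)*(g + 2)*(g + 7)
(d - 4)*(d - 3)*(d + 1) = d^3 - 6*d^2 + 5*d + 12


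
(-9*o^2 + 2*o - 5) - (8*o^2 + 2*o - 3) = -17*o^2 - 2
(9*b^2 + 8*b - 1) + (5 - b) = 9*b^2 + 7*b + 4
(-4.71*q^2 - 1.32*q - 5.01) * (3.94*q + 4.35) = -18.5574*q^3 - 25.6893*q^2 - 25.4814*q - 21.7935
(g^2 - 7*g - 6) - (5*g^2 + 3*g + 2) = -4*g^2 - 10*g - 8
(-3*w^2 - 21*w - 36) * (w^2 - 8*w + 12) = -3*w^4 + 3*w^3 + 96*w^2 + 36*w - 432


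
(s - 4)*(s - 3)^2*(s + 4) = s^4 - 6*s^3 - 7*s^2 + 96*s - 144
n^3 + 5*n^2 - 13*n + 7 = (n - 1)^2*(n + 7)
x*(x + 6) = x^2 + 6*x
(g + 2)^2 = g^2 + 4*g + 4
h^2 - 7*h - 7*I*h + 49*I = (h - 7)*(h - 7*I)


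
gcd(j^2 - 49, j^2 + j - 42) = j + 7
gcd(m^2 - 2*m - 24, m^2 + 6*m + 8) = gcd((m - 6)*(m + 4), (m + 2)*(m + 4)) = m + 4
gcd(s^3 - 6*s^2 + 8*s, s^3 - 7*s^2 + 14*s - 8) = s^2 - 6*s + 8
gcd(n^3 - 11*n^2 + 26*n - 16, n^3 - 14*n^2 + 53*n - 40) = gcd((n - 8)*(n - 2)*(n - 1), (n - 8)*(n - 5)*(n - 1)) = n^2 - 9*n + 8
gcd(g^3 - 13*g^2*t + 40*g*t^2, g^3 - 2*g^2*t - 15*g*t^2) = -g^2 + 5*g*t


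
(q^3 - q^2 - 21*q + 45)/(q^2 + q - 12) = (q^2 + 2*q - 15)/(q + 4)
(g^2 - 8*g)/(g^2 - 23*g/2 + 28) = 2*g/(2*g - 7)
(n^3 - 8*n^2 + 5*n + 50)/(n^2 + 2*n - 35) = (n^2 - 3*n - 10)/(n + 7)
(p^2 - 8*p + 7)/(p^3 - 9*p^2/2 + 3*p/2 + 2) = 2*(p - 7)/(2*p^2 - 7*p - 4)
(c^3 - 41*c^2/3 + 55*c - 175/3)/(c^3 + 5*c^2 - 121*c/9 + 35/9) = 3*(c^2 - 12*c + 35)/(3*c^2 + 20*c - 7)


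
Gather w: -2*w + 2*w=0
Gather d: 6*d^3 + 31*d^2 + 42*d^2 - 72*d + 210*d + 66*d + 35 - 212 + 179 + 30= 6*d^3 + 73*d^2 + 204*d + 32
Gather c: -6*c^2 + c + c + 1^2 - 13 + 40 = -6*c^2 + 2*c + 28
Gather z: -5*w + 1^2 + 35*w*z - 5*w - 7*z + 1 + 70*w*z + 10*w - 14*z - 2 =z*(105*w - 21)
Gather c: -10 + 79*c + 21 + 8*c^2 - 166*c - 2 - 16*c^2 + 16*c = -8*c^2 - 71*c + 9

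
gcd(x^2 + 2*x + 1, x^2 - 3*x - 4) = x + 1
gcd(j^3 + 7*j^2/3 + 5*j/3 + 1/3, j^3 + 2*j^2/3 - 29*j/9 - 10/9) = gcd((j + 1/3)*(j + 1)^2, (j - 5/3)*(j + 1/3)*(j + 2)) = j + 1/3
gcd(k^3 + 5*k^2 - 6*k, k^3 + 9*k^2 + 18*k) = k^2 + 6*k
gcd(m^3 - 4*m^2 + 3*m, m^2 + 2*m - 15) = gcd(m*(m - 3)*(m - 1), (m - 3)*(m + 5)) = m - 3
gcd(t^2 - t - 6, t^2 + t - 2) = t + 2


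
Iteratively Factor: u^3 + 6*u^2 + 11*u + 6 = (u + 1)*(u^2 + 5*u + 6) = (u + 1)*(u + 3)*(u + 2)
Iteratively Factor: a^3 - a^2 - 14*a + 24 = (a - 3)*(a^2 + 2*a - 8) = (a - 3)*(a + 4)*(a - 2)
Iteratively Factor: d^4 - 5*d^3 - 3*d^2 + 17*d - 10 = (d - 1)*(d^3 - 4*d^2 - 7*d + 10) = (d - 5)*(d - 1)*(d^2 + d - 2) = (d - 5)*(d - 1)^2*(d + 2)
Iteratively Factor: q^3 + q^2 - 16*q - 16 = (q + 1)*(q^2 - 16) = (q + 1)*(q + 4)*(q - 4)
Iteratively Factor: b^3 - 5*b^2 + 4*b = (b)*(b^2 - 5*b + 4) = b*(b - 1)*(b - 4)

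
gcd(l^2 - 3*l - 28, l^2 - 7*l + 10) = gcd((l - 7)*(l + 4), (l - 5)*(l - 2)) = 1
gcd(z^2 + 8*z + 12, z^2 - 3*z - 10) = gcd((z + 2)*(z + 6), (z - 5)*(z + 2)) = z + 2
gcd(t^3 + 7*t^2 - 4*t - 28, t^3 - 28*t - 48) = t + 2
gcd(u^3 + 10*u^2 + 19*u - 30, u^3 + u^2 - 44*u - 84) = u + 6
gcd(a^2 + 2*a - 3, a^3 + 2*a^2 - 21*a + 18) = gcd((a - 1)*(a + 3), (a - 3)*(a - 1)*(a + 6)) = a - 1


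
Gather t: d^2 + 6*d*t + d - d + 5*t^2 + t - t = d^2 + 6*d*t + 5*t^2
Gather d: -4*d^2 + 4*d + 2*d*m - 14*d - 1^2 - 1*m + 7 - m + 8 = -4*d^2 + d*(2*m - 10) - 2*m + 14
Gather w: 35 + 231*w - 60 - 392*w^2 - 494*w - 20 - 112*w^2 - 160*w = -504*w^2 - 423*w - 45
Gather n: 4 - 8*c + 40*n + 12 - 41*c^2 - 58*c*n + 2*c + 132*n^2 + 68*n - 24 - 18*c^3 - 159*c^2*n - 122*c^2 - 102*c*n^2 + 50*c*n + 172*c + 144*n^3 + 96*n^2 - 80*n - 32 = -18*c^3 - 163*c^2 + 166*c + 144*n^3 + n^2*(228 - 102*c) + n*(-159*c^2 - 8*c + 28) - 40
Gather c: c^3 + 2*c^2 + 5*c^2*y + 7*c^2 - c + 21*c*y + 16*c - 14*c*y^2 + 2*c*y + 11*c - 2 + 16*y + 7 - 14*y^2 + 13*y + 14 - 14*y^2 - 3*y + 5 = c^3 + c^2*(5*y + 9) + c*(-14*y^2 + 23*y + 26) - 28*y^2 + 26*y + 24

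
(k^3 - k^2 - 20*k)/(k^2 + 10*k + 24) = k*(k - 5)/(k + 6)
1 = 1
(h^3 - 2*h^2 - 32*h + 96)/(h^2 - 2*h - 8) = (h^2 + 2*h - 24)/(h + 2)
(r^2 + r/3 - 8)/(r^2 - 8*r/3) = (r + 3)/r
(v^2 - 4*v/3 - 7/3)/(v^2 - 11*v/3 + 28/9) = 3*(v + 1)/(3*v - 4)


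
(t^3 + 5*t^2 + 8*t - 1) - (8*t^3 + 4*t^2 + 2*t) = -7*t^3 + t^2 + 6*t - 1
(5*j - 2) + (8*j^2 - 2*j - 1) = 8*j^2 + 3*j - 3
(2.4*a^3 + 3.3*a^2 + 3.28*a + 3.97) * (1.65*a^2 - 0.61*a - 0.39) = 3.96*a^5 + 3.981*a^4 + 2.463*a^3 + 3.2627*a^2 - 3.7009*a - 1.5483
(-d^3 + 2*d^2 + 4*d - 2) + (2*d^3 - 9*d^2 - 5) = d^3 - 7*d^2 + 4*d - 7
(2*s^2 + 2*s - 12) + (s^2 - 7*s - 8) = 3*s^2 - 5*s - 20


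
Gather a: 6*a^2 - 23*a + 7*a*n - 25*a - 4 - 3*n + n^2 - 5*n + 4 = 6*a^2 + a*(7*n - 48) + n^2 - 8*n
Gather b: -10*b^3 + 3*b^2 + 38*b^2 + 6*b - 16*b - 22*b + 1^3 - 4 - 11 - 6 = -10*b^3 + 41*b^2 - 32*b - 20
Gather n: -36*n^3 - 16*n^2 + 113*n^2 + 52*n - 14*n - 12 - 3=-36*n^3 + 97*n^2 + 38*n - 15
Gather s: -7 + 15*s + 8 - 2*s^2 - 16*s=-2*s^2 - s + 1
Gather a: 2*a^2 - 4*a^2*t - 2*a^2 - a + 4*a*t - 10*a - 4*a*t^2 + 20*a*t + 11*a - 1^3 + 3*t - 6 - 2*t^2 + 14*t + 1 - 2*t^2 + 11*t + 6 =-4*a^2*t + a*(-4*t^2 + 24*t) - 4*t^2 + 28*t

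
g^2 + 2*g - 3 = (g - 1)*(g + 3)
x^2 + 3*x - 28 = (x - 4)*(x + 7)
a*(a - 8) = a^2 - 8*a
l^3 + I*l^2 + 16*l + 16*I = (l - 4*I)*(l + I)*(l + 4*I)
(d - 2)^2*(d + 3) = d^3 - d^2 - 8*d + 12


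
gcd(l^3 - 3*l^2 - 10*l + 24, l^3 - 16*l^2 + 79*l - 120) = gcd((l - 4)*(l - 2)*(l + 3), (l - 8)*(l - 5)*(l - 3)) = 1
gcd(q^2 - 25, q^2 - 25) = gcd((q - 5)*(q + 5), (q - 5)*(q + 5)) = q^2 - 25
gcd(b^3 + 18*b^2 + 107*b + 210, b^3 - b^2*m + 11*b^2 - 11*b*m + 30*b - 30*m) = b^2 + 11*b + 30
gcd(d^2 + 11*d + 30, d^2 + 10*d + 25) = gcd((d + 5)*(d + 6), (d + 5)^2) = d + 5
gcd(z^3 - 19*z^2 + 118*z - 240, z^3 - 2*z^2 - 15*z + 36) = 1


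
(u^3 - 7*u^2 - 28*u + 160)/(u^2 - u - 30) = (u^2 - 12*u + 32)/(u - 6)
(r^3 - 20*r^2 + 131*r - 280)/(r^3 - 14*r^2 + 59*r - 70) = (r - 8)/(r - 2)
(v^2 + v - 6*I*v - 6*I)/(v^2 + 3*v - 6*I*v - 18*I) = (v + 1)/(v + 3)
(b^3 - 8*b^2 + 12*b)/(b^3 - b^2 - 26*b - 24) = b*(b - 2)/(b^2 + 5*b + 4)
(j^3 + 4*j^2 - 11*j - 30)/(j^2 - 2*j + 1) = (j^3 + 4*j^2 - 11*j - 30)/(j^2 - 2*j + 1)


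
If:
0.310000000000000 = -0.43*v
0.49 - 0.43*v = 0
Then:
No Solution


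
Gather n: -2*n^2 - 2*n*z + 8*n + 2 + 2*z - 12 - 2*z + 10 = -2*n^2 + n*(8 - 2*z)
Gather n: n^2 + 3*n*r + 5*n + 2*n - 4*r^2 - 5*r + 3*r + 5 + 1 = n^2 + n*(3*r + 7) - 4*r^2 - 2*r + 6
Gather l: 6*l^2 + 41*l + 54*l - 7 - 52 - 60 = 6*l^2 + 95*l - 119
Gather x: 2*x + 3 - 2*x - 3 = 0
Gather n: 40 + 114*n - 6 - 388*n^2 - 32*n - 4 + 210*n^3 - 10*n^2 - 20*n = 210*n^3 - 398*n^2 + 62*n + 30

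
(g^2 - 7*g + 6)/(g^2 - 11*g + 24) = (g^2 - 7*g + 6)/(g^2 - 11*g + 24)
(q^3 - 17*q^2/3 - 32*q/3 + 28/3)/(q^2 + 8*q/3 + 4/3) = (3*q^2 - 23*q + 14)/(3*q + 2)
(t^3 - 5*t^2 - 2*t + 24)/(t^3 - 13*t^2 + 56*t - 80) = (t^2 - t - 6)/(t^2 - 9*t + 20)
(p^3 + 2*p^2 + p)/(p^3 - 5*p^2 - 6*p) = (p + 1)/(p - 6)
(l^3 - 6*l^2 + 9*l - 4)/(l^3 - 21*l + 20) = (l - 1)/(l + 5)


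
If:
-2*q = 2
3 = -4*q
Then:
No Solution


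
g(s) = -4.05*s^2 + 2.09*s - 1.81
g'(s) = 2.09 - 8.1*s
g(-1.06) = -8.58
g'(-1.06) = 10.68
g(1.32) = -6.11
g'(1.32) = -8.60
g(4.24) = -65.76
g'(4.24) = -32.25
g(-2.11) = -24.25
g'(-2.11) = 19.18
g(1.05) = -4.08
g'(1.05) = -6.42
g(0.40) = -1.62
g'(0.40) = -1.15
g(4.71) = -81.81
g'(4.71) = -36.06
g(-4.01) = -75.32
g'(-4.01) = 34.57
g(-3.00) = -44.53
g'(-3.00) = 26.39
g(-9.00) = -348.67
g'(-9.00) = 74.99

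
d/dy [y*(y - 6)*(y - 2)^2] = 4*y^3 - 30*y^2 + 56*y - 24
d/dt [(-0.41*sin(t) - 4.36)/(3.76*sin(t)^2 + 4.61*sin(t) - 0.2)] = (1.5416*sin(t)^2 + 32.7872*sin(t) + 20.1816)*cos(t)/(14.1376*sin(t)^4 + 34.6672*sin(t)^3 + 19.7481*sin(t)^2 - 1.844*sin(t) + 0.04)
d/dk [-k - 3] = -1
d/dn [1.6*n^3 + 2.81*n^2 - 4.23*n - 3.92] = 4.8*n^2 + 5.62*n - 4.23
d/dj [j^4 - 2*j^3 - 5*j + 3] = 4*j^3 - 6*j^2 - 5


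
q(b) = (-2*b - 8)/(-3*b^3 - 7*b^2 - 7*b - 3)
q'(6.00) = -0.00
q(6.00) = 0.02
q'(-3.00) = -0.13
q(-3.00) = -0.06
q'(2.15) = -0.13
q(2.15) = 0.15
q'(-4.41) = -0.01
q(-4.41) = 0.01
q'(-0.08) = -6.74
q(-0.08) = 3.16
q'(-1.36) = -21.21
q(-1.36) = -4.72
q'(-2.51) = -0.38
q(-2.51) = -0.17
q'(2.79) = -0.06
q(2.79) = 0.10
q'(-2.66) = -0.26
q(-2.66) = -0.12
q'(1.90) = -0.17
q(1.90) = 0.19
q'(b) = (-2*b - 8)*(9*b^2 + 14*b + 7)/(-3*b^3 - 7*b^2 - 7*b - 3)^2 - 2/(-3*b^3 - 7*b^2 - 7*b - 3)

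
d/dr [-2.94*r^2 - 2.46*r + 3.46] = -5.88*r - 2.46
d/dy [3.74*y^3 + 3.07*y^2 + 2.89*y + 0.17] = 11.22*y^2 + 6.14*y + 2.89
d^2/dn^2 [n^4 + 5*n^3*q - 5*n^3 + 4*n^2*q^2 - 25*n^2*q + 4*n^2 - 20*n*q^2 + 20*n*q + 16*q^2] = 12*n^2 + 30*n*q - 30*n + 8*q^2 - 50*q + 8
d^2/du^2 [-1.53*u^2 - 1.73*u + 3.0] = -3.06000000000000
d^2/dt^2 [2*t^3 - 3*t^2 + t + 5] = 12*t - 6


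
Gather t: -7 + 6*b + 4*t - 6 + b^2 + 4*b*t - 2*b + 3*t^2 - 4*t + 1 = b^2 + 4*b*t + 4*b + 3*t^2 - 12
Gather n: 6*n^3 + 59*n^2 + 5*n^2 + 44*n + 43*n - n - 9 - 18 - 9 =6*n^3 + 64*n^2 + 86*n - 36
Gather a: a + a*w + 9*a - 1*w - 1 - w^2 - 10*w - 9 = a*(w + 10) - w^2 - 11*w - 10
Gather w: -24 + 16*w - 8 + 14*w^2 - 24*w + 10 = 14*w^2 - 8*w - 22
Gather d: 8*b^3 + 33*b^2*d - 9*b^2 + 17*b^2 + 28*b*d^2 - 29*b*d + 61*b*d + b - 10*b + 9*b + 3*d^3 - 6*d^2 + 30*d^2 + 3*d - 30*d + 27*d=8*b^3 + 8*b^2 + 3*d^3 + d^2*(28*b + 24) + d*(33*b^2 + 32*b)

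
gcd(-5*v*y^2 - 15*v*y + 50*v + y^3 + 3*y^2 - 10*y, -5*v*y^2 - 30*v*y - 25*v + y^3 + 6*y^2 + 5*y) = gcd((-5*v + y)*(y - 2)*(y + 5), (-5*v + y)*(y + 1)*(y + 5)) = -5*v*y - 25*v + y^2 + 5*y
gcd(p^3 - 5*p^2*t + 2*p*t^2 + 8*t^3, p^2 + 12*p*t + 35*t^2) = 1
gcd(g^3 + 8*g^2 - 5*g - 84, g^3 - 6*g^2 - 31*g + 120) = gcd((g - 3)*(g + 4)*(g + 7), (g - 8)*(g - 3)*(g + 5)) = g - 3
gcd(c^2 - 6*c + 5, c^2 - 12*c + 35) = c - 5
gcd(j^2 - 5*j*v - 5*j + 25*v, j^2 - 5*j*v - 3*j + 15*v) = -j + 5*v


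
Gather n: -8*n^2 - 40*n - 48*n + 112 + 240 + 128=-8*n^2 - 88*n + 480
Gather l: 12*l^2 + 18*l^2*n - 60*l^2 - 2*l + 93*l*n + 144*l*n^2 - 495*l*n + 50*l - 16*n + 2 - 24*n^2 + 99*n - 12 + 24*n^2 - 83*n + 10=l^2*(18*n - 48) + l*(144*n^2 - 402*n + 48)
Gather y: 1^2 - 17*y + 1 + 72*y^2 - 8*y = 72*y^2 - 25*y + 2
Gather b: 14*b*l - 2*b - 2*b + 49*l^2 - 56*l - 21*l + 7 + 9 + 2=b*(14*l - 4) + 49*l^2 - 77*l + 18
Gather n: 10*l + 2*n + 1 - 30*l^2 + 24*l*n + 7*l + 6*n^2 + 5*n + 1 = -30*l^2 + 17*l + 6*n^2 + n*(24*l + 7) + 2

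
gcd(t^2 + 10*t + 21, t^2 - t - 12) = t + 3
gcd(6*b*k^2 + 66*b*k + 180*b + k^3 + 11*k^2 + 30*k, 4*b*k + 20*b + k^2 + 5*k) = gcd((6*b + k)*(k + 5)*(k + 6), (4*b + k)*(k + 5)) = k + 5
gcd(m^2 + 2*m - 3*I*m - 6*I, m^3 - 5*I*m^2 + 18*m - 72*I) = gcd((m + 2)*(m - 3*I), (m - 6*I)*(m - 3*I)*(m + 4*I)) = m - 3*I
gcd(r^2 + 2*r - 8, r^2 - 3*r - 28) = r + 4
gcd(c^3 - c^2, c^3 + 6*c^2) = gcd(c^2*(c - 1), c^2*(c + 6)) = c^2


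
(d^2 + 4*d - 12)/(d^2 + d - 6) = (d + 6)/(d + 3)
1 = 1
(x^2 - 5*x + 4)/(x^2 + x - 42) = (x^2 - 5*x + 4)/(x^2 + x - 42)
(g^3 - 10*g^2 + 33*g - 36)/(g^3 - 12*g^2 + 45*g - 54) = (g - 4)/(g - 6)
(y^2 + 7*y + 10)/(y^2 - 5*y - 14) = (y + 5)/(y - 7)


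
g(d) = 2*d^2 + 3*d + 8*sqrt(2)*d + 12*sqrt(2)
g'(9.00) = 50.31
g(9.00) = 307.79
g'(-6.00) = -9.69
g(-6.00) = 3.09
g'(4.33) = 31.63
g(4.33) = 116.45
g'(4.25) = 31.31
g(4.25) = 113.93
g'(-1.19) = 9.55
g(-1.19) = 2.77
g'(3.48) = 28.23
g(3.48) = 91.00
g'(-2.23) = 5.39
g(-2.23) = -5.00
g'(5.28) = 35.43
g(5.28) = 148.30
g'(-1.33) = 8.99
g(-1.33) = 1.47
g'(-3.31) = 1.07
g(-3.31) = -8.50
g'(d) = 4*d + 3 + 8*sqrt(2)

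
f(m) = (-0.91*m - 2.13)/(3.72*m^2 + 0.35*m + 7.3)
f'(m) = (-7.44*m - 0.35)*(-0.91*m - 2.13)/(3.72*m^2 + 0.35*m + 7.3)^2 - 0.91/(3.72*m^2 + 0.35*m + 7.3)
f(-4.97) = 0.02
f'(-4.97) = -0.00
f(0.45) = -0.31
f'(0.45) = 0.03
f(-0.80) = -0.15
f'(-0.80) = -0.19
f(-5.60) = 0.02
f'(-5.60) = 0.00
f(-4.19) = 0.02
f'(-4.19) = -0.00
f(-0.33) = -0.24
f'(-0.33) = -0.19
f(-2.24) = -0.00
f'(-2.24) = -0.04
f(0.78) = -0.29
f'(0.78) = 0.09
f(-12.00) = 0.02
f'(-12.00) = 0.00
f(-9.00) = 0.02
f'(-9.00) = 0.00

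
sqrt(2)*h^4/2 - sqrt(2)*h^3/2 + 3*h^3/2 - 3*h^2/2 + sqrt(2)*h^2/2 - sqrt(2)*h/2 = h*(h - 1)*(h + sqrt(2))*(sqrt(2)*h/2 + 1/2)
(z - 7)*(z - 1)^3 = z^4 - 10*z^3 + 24*z^2 - 22*z + 7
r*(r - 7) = r^2 - 7*r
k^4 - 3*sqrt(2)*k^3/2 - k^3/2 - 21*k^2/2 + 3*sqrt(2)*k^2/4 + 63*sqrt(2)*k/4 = k*(k - 7/2)*(k + 3)*(k - 3*sqrt(2)/2)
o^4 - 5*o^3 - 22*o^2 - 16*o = o*(o - 8)*(o + 1)*(o + 2)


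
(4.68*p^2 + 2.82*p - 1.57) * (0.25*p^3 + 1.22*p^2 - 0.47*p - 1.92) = 1.17*p^5 + 6.4146*p^4 + 0.8483*p^3 - 12.2264*p^2 - 4.6765*p + 3.0144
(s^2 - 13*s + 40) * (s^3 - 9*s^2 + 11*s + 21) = s^5 - 22*s^4 + 168*s^3 - 482*s^2 + 167*s + 840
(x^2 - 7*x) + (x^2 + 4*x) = 2*x^2 - 3*x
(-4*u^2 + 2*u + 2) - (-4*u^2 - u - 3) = 3*u + 5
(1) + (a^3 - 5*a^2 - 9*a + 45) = a^3 - 5*a^2 - 9*a + 46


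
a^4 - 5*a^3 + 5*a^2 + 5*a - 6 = (a - 3)*(a - 2)*(a - 1)*(a + 1)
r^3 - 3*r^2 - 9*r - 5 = (r - 5)*(r + 1)^2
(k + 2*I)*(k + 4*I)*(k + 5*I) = k^3 + 11*I*k^2 - 38*k - 40*I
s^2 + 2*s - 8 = (s - 2)*(s + 4)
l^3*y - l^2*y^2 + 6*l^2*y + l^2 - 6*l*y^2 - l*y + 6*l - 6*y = (l + 6)*(l - y)*(l*y + 1)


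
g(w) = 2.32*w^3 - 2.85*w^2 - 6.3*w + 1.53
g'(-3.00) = 73.44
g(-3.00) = -67.86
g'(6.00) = 210.06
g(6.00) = 362.25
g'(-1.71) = 23.80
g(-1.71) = -7.63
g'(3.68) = 66.98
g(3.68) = 55.37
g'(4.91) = 133.51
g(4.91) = 176.51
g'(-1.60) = 20.64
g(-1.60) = -5.19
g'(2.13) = 13.14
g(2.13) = -2.40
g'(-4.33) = 148.87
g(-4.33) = -212.97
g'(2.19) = 14.60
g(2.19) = -1.57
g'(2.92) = 36.40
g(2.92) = 16.60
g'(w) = 6.96*w^2 - 5.7*w - 6.3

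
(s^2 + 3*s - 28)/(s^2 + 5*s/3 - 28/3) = 3*(s^2 + 3*s - 28)/(3*s^2 + 5*s - 28)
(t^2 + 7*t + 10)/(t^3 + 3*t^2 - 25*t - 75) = (t + 2)/(t^2 - 2*t - 15)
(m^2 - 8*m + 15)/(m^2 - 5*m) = (m - 3)/m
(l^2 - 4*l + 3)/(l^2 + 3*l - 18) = (l - 1)/(l + 6)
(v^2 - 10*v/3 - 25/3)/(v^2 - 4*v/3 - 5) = (v - 5)/(v - 3)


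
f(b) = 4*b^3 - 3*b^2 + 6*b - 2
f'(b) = 12*b^2 - 6*b + 6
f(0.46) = 0.51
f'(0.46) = 5.78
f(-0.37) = -4.83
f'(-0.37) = 9.86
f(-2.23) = -74.66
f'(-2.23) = 79.05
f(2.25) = 41.88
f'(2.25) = 53.25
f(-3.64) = -256.50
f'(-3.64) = 186.84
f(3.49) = 152.43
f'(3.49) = 131.22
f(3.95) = 221.41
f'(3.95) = 169.53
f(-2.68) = -116.62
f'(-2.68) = 108.27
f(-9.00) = -3215.00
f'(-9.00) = 1032.00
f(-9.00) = -3215.00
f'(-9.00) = 1032.00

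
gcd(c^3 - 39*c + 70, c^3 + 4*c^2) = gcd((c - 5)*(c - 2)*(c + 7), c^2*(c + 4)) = 1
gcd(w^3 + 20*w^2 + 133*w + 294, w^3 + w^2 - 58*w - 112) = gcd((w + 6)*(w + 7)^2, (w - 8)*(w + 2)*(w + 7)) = w + 7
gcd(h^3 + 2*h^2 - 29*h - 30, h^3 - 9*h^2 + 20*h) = h - 5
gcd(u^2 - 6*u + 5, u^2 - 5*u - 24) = 1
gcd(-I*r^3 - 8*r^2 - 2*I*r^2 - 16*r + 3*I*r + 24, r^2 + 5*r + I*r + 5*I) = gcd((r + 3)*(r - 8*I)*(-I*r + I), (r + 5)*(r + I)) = 1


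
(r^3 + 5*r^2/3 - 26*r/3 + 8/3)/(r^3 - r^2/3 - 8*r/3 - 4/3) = (3*r^2 + 11*r - 4)/(3*r^2 + 5*r + 2)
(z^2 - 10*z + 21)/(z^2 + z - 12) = (z - 7)/(z + 4)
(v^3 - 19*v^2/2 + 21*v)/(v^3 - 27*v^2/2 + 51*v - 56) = v*(v - 6)/(v^2 - 10*v + 16)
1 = 1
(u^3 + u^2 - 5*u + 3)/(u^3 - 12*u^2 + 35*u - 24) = (u^2 + 2*u - 3)/(u^2 - 11*u + 24)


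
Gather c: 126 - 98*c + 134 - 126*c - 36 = 224 - 224*c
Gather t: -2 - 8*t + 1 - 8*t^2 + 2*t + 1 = -8*t^2 - 6*t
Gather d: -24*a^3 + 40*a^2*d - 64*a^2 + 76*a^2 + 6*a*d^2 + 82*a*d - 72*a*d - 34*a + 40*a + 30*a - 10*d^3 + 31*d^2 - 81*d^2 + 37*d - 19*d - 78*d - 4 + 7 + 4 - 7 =-24*a^3 + 12*a^2 + 36*a - 10*d^3 + d^2*(6*a - 50) + d*(40*a^2 + 10*a - 60)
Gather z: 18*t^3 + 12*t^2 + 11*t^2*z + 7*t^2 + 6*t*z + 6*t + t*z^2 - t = 18*t^3 + 19*t^2 + t*z^2 + 5*t + z*(11*t^2 + 6*t)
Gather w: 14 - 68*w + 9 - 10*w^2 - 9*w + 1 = -10*w^2 - 77*w + 24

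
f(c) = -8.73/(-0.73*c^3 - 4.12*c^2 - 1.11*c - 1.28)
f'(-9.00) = -0.02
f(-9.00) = -0.04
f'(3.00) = -0.11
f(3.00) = 0.14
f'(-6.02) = -1.14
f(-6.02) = -0.57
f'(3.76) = -0.05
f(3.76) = 0.09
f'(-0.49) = 7.80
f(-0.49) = 5.33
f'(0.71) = -3.63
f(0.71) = 1.98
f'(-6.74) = -0.22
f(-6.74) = -0.21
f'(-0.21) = 3.06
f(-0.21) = 7.15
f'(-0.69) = 6.17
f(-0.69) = 3.90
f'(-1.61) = 1.11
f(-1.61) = 1.23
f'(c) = -8.73*(2.19*c^2 + 8.24*c + 1.11)/(-0.73*c^3 - 4.12*c^2 - 1.11*c - 1.28)^2 = (-19.1187*c^2 - 71.9352*c - 9.6903)/(0.73*c^3 + 4.12*c^2 + 1.11*c + 1.28)^2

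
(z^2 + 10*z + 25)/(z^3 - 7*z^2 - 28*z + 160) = (z + 5)/(z^2 - 12*z + 32)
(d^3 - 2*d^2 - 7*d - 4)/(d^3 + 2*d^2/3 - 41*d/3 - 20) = 3*(d^2 + 2*d + 1)/(3*d^2 + 14*d + 15)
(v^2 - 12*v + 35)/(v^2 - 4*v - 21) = (v - 5)/(v + 3)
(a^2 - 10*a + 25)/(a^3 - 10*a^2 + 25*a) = 1/a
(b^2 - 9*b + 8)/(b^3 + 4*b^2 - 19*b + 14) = (b - 8)/(b^2 + 5*b - 14)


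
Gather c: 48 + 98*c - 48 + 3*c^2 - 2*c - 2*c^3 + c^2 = -2*c^3 + 4*c^2 + 96*c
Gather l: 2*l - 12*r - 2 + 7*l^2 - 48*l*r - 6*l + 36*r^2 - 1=7*l^2 + l*(-48*r - 4) + 36*r^2 - 12*r - 3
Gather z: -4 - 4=-8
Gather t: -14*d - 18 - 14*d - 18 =-28*d - 36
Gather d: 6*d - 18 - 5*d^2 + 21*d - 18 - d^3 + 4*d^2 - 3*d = -d^3 - d^2 + 24*d - 36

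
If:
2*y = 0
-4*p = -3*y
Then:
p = 0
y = 0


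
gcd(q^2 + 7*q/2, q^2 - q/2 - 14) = q + 7/2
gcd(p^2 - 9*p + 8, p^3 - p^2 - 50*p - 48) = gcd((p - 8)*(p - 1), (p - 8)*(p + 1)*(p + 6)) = p - 8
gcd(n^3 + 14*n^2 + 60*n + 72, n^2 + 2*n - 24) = n + 6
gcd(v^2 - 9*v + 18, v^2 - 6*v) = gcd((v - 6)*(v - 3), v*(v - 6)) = v - 6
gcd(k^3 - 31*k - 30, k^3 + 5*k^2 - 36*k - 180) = k^2 - k - 30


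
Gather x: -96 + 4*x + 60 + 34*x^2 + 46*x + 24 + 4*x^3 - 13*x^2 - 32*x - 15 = 4*x^3 + 21*x^2 + 18*x - 27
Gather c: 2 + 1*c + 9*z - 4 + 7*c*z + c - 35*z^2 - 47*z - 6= c*(7*z + 2) - 35*z^2 - 38*z - 8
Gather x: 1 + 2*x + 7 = 2*x + 8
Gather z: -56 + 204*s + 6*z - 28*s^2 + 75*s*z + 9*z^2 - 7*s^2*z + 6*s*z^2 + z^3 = -28*s^2 + 204*s + z^3 + z^2*(6*s + 9) + z*(-7*s^2 + 75*s + 6) - 56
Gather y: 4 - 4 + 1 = 1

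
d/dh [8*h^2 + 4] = 16*h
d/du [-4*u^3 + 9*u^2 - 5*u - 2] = -12*u^2 + 18*u - 5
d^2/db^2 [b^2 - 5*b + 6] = 2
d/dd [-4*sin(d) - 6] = -4*cos(d)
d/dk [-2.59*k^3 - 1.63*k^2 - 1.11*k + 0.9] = -7.77*k^2 - 3.26*k - 1.11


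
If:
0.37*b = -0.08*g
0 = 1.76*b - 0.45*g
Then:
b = 0.00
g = 0.00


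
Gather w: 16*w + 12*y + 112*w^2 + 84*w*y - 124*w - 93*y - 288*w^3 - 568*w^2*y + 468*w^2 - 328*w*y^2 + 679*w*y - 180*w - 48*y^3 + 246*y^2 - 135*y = -288*w^3 + w^2*(580 - 568*y) + w*(-328*y^2 + 763*y - 288) - 48*y^3 + 246*y^2 - 216*y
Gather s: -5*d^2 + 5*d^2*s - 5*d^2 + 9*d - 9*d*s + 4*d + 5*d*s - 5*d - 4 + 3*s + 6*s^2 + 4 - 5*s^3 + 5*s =-10*d^2 + 8*d - 5*s^3 + 6*s^2 + s*(5*d^2 - 4*d + 8)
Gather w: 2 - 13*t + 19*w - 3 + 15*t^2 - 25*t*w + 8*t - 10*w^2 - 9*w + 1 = 15*t^2 - 5*t - 10*w^2 + w*(10 - 25*t)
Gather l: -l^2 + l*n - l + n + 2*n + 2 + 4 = -l^2 + l*(n - 1) + 3*n + 6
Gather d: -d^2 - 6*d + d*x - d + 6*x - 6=-d^2 + d*(x - 7) + 6*x - 6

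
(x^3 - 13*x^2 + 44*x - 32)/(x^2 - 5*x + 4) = x - 8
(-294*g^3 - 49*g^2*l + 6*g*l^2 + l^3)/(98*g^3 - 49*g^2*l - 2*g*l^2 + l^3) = (-6*g - l)/(2*g - l)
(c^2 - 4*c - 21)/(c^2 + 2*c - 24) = (c^2 - 4*c - 21)/(c^2 + 2*c - 24)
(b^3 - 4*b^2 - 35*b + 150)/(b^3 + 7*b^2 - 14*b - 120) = (b^2 - 10*b + 25)/(b^2 + b - 20)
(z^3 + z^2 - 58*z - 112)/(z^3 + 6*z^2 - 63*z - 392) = (z + 2)/(z + 7)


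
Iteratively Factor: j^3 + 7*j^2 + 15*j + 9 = (j + 1)*(j^2 + 6*j + 9) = (j + 1)*(j + 3)*(j + 3)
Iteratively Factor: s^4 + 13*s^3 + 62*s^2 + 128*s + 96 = (s + 4)*(s^3 + 9*s^2 + 26*s + 24) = (s + 2)*(s + 4)*(s^2 + 7*s + 12) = (s + 2)*(s + 3)*(s + 4)*(s + 4)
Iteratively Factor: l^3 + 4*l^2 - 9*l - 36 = (l + 4)*(l^2 - 9) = (l + 3)*(l + 4)*(l - 3)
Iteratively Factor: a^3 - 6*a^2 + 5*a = (a - 1)*(a^2 - 5*a) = (a - 5)*(a - 1)*(a)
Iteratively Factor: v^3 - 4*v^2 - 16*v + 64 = (v - 4)*(v^2 - 16) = (v - 4)^2*(v + 4)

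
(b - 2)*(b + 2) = b^2 - 4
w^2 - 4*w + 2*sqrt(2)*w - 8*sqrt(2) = (w - 4)*(w + 2*sqrt(2))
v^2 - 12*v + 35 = (v - 7)*(v - 5)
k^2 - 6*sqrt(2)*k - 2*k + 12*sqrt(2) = (k - 2)*(k - 6*sqrt(2))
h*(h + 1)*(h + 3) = h^3 + 4*h^2 + 3*h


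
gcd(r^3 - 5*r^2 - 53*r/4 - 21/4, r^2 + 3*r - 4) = 1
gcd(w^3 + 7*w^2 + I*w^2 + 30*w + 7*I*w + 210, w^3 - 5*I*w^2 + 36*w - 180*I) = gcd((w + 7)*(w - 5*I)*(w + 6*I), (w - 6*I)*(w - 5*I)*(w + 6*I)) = w^2 + I*w + 30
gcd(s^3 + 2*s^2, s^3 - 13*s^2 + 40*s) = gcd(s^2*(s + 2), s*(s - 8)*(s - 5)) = s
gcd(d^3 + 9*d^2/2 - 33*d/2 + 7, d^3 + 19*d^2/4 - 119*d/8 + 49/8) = d^2 + 13*d/2 - 7/2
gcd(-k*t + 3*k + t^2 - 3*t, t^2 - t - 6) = t - 3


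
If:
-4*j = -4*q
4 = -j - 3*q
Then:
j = -1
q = -1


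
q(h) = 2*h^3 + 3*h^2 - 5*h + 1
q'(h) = 6*h^2 + 6*h - 5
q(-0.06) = 1.31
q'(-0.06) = -5.34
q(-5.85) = -267.49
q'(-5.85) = 165.24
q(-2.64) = -1.69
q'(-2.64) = 20.98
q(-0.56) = 4.39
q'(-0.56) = -6.48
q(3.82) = 137.16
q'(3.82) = 105.47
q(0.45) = -0.46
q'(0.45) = -1.08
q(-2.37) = 3.08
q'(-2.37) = 14.48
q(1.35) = 4.64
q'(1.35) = 14.04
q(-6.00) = -293.00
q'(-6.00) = 175.00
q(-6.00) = -293.00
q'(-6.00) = 175.00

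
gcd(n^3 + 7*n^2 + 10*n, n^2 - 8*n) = n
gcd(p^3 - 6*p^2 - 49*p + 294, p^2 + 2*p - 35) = p + 7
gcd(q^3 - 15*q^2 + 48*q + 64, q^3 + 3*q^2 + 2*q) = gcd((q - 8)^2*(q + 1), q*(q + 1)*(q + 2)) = q + 1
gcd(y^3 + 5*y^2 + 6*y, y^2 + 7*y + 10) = y + 2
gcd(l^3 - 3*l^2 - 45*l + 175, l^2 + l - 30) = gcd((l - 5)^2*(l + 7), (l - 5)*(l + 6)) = l - 5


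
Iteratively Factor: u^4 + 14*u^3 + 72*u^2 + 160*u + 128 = (u + 2)*(u^3 + 12*u^2 + 48*u + 64) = (u + 2)*(u + 4)*(u^2 + 8*u + 16) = (u + 2)*(u + 4)^2*(u + 4)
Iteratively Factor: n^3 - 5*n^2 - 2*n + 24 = (n - 4)*(n^2 - n - 6) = (n - 4)*(n + 2)*(n - 3)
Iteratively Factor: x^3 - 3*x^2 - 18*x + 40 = (x + 4)*(x^2 - 7*x + 10) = (x - 2)*(x + 4)*(x - 5)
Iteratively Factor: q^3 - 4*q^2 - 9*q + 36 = (q + 3)*(q^2 - 7*q + 12) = (q - 4)*(q + 3)*(q - 3)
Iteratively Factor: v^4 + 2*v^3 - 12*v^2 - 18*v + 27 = (v + 3)*(v^3 - v^2 - 9*v + 9) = (v - 1)*(v + 3)*(v^2 - 9) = (v - 1)*(v + 3)^2*(v - 3)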